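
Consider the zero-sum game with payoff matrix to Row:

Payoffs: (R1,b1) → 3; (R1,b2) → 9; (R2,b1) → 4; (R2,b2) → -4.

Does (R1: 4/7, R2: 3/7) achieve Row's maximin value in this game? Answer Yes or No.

Yes

Against b1 this mix gives (4/7)·3 + (3/7)·4 = 24/7.
Against b2 this mix gives (4/7)·9 + (3/7)·(-4) = 24/7.
All of Column's active replies (b1, b2) yield 24/7, and no column does worse for Row. The mix makes Column indifferent and guarantees 24/7, so it is optimal.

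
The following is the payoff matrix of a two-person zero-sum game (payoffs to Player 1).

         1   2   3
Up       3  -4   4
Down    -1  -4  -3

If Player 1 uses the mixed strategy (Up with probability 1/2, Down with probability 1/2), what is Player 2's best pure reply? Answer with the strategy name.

If Player 2 plays 1, Player 1's expected payoff is (1/2)·3 + (1/2)·(-1) = 1.
If Player 2 plays 2, Player 1's expected payoff is (1/2)·(-4) + (1/2)·(-4) = -4.
If Player 2 plays 3, Player 1's expected payoff is (1/2)·4 + (1/2)·(-3) = 1/2.
Player 2 minimizes Player 1's payoff; the smallest is -4, so the best response is 2.

2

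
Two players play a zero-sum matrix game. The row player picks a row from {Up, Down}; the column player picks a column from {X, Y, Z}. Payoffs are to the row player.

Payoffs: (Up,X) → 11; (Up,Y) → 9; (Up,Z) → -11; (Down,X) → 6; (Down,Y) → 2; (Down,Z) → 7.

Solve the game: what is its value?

17/5

Row minima: Up → -11, Down → 2; maximin = 2.
Column maxima: X → 11, Y → 9, Z → 7; minimax = 7.
2 ≠ 7, so there is no saddle point; optimal play is mixed.
X is strictly dominated by Y (it gives the row player strictly more in every row), so the column player never plays it.
On the remaining 2×2 (Up, Down vs Y, Z):
Let the row player play Up with probability p. Expected payoff against Y: 9p + 2(1−p) = 7p + 2; against Z: (-11)p + 7(1−p) = −18p + 7.
Setting these equal: 7p + 2 = −18p + 7 ⇒ 25p = 5 ⇒ p = 1/5, and the value is (7)·(1/5) + 2 = 17/5.
For the column player: with q = P(Y), equating Up's and Down's payoffs gives 20q − 11 = −5q + 7 ⇒ q = 18/25.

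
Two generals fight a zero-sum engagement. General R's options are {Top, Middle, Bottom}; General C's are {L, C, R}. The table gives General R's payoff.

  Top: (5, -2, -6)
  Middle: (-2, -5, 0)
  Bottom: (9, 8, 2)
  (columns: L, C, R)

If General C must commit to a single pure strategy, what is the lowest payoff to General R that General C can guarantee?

Column maxima: L → 9, C → 8, R → 2.
The smallest of these is 2.

2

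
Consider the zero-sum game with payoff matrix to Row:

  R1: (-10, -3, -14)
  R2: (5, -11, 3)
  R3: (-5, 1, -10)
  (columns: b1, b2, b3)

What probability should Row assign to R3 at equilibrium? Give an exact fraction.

14/25

Row minima: R1 → -14, R2 → -11, R3 → -10; maximin = -10.
Column maxima: b1 → 5, b2 → 1, b3 → 3; minimax = 1.
-10 ≠ 1, so there is no saddle point; optimal play is mixed.
R1 is strictly dominated by R3, so Row never plays it.
b1 is strictly dominated by b3 (it gives Row strictly more in every row), so Column never plays it.
On the remaining 2×2 (R2, R3 vs b2, b3):
Let Row play R2 with probability p. Expected payoff against b2: (-11)p + 1(1−p) = −12p + 1; against b3: 3p + (-10)(1−p) = 13p − 10.
Setting these equal: −12p + 1 = 13p − 10 ⇒ −25p = -11 ⇒ p = 11/25, and the value is (-12)·(11/25) + 1 = -107/25.
For Column: with q = P(b2), equating R2's and R3's payoffs gives −14q + 3 = 11q − 10 ⇒ q = 13/25.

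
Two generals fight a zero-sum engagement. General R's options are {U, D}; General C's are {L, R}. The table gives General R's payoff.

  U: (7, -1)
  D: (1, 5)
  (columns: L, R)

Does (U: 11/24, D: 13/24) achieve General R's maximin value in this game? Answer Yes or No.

No

Against L this mix gives (11/24)·7 + (13/24)·1 = 15/4.
Against R this mix gives (11/24)·(-1) + (13/24)·5 = 9/4.
General C will play R, holding General R to 9/4. Shifting weight toward the row that does better against R would raise this floor (the equalizing mix achieves 3 against both R and L), so the proposed strategy is not optimal.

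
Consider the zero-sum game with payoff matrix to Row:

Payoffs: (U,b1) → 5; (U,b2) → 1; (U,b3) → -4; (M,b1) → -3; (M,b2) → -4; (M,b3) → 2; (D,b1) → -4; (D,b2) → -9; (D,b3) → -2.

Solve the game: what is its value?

Row minima: U → -4, M → -4, D → -9; maximin = -4.
Column maxima: b1 → 5, b2 → 1, b3 → 2; minimax = 1.
-4 ≠ 1, so there is no saddle point; optimal play is mixed.
D is strictly dominated by M, so Row never plays it.
b1 is strictly dominated by b2 (it gives Row strictly more in every row), so Column never plays it.
On the remaining 2×2 (U, M vs b2, b3):
Let Row play U with probability p. Expected payoff against b2: 1p + (-4)(1−p) = 5p − 4; against b3: (-4)p + 2(1−p) = −6p + 2.
Setting these equal: 5p − 4 = −6p + 2 ⇒ 11p = 6 ⇒ p = 6/11, and the value is (5)·(6/11) − 4 = -14/11.
For Column: with q = P(b2), equating U's and M's payoffs gives 5q − 4 = −6q + 2 ⇒ q = 6/11.

-14/11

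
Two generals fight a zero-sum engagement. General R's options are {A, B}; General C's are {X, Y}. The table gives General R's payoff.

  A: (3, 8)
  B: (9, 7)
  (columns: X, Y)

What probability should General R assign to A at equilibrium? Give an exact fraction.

2/7

Row minima: A → 3, B → 7; maximin = 7.
Column maxima: X → 9, Y → 8; minimax = 8.
7 ≠ 8, so there is no saddle point; optimal play is mixed.
Let General R play A with probability p. Expected payoff against X: 3p + 9(1−p) = −6p + 9; against Y: 8p + 7(1−p) = p + 7.
Setting these equal: −6p + 9 = p + 7 ⇒ −7p = -2 ⇒ p = 2/7, and the value is (-6)·(2/7) + 9 = 51/7.
For General C: with q = P(X), equating A's and B's payoffs gives −5q + 8 = 2q + 7 ⇒ q = 1/7.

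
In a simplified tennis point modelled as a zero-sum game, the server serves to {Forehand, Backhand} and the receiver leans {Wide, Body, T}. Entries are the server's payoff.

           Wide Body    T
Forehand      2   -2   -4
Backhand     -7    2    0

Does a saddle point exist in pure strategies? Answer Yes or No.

Row minima: Forehand → -4, Backhand → -7; maximin = -4.
Column maxima: Wide → 2, Body → 2, T → 0; minimax = 0.
-4 ≠ 0, so no pure-strategy equilibrium exists.

No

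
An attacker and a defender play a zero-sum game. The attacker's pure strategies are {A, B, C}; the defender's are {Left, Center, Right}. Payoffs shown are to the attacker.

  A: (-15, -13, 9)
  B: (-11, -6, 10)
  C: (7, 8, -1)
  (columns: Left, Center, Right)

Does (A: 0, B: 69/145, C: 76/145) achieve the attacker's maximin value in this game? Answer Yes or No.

No

Against Left this mix gives (69/145)·(-11) + (76/145)·7 = -227/145.
Against Center this mix gives (69/145)·(-6) + (76/145)·8 = 194/145.
Against Right this mix gives (69/145)·10 + (76/145)·(-1) = 614/145.
The defender will play Left, holding the attacker to -227/145. Shifting weight toward the row that does better against Left would raise this floor (the equalizing mix achieves 59/29 against both Left and Right), so the proposed strategy is not optimal.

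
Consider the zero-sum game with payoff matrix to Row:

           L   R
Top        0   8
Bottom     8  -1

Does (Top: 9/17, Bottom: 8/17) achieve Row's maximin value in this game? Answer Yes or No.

Yes

Against L this mix gives (9/17)·0 + (8/17)·8 = 64/17.
Against R this mix gives (9/17)·8 + (8/17)·(-1) = 64/17.
All of Column's active replies (L, R) yield 64/17, and no column does worse for Row. The mix makes Column indifferent and guarantees 64/17, so it is optimal.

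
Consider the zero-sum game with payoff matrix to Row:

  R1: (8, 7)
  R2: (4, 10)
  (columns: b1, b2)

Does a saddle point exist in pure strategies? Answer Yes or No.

No

Row minima: R1 → 7, R2 → 4; maximin = 7.
Column maxima: b1 → 8, b2 → 10; minimax = 8.
7 ≠ 8, so no pure-strategy equilibrium exists.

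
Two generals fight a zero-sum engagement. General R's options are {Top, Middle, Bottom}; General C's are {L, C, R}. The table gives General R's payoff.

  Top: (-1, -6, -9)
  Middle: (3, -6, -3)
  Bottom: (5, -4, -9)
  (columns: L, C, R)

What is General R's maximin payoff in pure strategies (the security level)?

Row minima: Top → -9, Middle → -6, Bottom → -9.
The best of these is -6.

-6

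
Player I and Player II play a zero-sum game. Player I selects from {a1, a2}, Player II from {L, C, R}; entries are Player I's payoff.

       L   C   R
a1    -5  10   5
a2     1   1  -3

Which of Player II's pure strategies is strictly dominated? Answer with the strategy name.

R holds Player I's payoff strictly below C in every row: 5 < 10, -3 < 1.
So C is strictly dominated for Player II.

C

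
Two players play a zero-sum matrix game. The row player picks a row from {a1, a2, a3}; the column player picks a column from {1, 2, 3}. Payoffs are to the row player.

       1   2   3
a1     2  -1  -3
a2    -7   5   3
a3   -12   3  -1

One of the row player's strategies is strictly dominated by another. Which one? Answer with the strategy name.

a3

a2 gives a strictly higher payoff than a3 against every column: -7 > -12, 5 > 3, 3 > -1.
So a3 is strictly dominated and the row player never plays it.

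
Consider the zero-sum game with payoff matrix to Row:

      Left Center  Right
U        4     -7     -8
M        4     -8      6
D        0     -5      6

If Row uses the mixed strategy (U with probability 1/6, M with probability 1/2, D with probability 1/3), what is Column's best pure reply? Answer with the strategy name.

If Column plays Left, Row's expected payoff is (1/6)·4 + (1/2)·4 + (1/3)·0 = 8/3.
If Column plays Center, Row's expected payoff is (1/6)·(-7) + (1/2)·(-8) + (1/3)·(-5) = -41/6.
If Column plays Right, Row's expected payoff is (1/6)·(-8) + (1/2)·6 + (1/3)·6 = 11/3.
Column minimizes Row's payoff; the smallest is -41/6, so the best response is Center.

Center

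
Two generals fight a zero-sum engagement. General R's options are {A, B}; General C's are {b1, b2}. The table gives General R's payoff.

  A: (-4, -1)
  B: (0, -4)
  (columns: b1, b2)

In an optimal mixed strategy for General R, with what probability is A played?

Row minima: A → -4, B → -4; maximin = -4.
Column maxima: b1 → 0, b2 → -1; minimax = -1.
-4 ≠ -1, so there is no saddle point; optimal play is mixed.
Let General R play A with probability p. Expected payoff against b1: (-4)p + 0(1−p) = −4p; against b2: (-1)p + (-4)(1−p) = 3p − 4.
Setting these equal: −4p = 3p − 4 ⇒ −7p = -4 ⇒ p = 4/7, and the value is (-4)·(4/7) = -16/7.
For General C: with q = P(b1), equating A's and B's payoffs gives −3q − 1 = 4q − 4 ⇒ q = 3/7.

4/7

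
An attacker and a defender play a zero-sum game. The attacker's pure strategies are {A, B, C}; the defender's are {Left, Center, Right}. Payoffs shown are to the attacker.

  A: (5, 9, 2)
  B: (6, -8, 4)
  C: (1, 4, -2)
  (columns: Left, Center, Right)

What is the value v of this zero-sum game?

Row minima: A → 2, B → -8, C → -2; maximin = 2.
Column maxima: Left → 6, Center → 9, Right → 4; minimax = 4.
2 ≠ 4, so there is no saddle point; optimal play is mixed.
C is strictly dominated by A, so the attacker never plays it.
Left is strictly dominated by Right (it gives the attacker strictly more in every row), so the defender never plays it.
On the remaining 2×2 (A, B vs Center, Right):
Let the attacker play A with probability p. Expected payoff against Center: 9p + (-8)(1−p) = 17p − 8; against Right: 2p + 4(1−p) = −2p + 4.
Setting these equal: 17p − 8 = −2p + 4 ⇒ 19p = 12 ⇒ p = 12/19, and the value is (17)·(12/19) − 8 = 52/19.
For the defender: with q = P(Center), equating A's and B's payoffs gives 7q + 2 = −12q + 4 ⇒ q = 2/19.

52/19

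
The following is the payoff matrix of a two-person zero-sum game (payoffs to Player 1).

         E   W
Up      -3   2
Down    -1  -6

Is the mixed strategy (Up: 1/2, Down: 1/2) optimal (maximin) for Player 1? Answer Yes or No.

Against E this mix gives (1/2)·(-3) + (1/2)·(-1) = -2.
Against W this mix gives (1/2)·2 + (1/2)·(-6) = -2.
All of Player 2's active replies (E, W) yield -2, and no column does worse for Player 1. The mix makes Player 2 indifferent and guarantees -2, so it is optimal.

Yes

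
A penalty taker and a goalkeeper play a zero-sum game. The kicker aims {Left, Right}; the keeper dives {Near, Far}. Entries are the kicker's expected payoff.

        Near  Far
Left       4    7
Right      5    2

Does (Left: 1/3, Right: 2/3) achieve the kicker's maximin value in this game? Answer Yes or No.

Against Near this mix gives (1/3)·4 + (2/3)·5 = 14/3.
Against Far this mix gives (1/3)·7 + (2/3)·2 = 11/3.
The keeper will play Far, holding the kicker to 11/3. Shifting weight toward the row that does better against Far would raise this floor (the equalizing mix achieves 9/2 against both Far and Near), so the proposed strategy is not optimal.

No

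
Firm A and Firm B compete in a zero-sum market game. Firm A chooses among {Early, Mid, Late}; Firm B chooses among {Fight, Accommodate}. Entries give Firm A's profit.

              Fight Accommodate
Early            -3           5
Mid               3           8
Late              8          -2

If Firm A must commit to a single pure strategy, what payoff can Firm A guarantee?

3

Row minima: Early → -3, Mid → 3, Late → -2.
The best of these is 3.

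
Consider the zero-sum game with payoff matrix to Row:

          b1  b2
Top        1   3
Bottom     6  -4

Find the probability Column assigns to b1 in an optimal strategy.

Row minima: Top → 1, Bottom → -4; maximin = 1.
Column maxima: b1 → 6, b2 → 3; minimax = 3.
1 ≠ 3, so there is no saddle point; optimal play is mixed.
Let Row play Top with probability p. Expected payoff against b1: 1p + 6(1−p) = −5p + 6; against b2: 3p + (-4)(1−p) = 7p − 4.
Setting these equal: −5p + 6 = 7p − 4 ⇒ −12p = -10 ⇒ p = 5/6, and the value is (-5)·(5/6) + 6 = 11/6.
For Column: with q = P(b1), equating Top's and Bottom's payoffs gives −2q + 3 = 10q − 4 ⇒ q = 7/12.

7/12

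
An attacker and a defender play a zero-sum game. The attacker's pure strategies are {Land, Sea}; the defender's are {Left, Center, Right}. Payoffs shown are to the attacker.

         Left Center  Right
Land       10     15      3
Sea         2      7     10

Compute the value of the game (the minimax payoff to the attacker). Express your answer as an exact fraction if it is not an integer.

94/15

Row minima: Land → 3, Sea → 2; maximin = 3.
Column maxima: Left → 10, Center → 15, Right → 10; minimax = 10.
3 ≠ 10, so there is no saddle point; optimal play is mixed.
Center is strictly dominated by Left (it gives the attacker strictly more in every row), so the defender never plays it.
On the remaining 2×2 (Land, Sea vs Left, Right):
Let the attacker play Land with probability p. Expected payoff against Left: 10p + 2(1−p) = 8p + 2; against Right: 3p + 10(1−p) = −7p + 10.
Setting these equal: 8p + 2 = −7p + 10 ⇒ 15p = 8 ⇒ p = 8/15, and the value is (8)·(8/15) + 2 = 94/15.
For the defender: with q = P(Left), equating Land's and Sea's payoffs gives 7q + 3 = −8q + 10 ⇒ q = 7/15.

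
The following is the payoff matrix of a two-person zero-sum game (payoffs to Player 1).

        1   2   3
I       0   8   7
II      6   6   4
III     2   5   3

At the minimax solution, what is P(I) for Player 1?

Row minima: I → 0, II → 4, III → 2; maximin = 4.
Column maxima: 1 → 6, 2 → 8, 3 → 7; minimax = 6.
4 ≠ 6, so there is no saddle point; optimal play is mixed.
III is strictly dominated by II, so Player 1 never plays it.
2 is strictly dominated by 3 (it gives Player 1 strictly more in every row), so Player 2 never plays it.
On the remaining 2×2 (I, II vs 1, 3):
Let Player 1 play I with probability p. Expected payoff against 1: 0p + 6(1−p) = −6p + 6; against 3: 7p + 4(1−p) = 3p + 4.
Setting these equal: −6p + 6 = 3p + 4 ⇒ −9p = -2 ⇒ p = 2/9, and the value is (-6)·(2/9) + 6 = 14/3.
For Player 2: with q = P(1), equating I's and II's payoffs gives −7q + 7 = 2q + 4 ⇒ q = 1/3.

2/9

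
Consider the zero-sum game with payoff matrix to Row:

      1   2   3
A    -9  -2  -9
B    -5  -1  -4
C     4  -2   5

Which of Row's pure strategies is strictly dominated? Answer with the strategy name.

A

B gives a strictly higher payoff than A against every column: -5 > -9, -1 > -2, -4 > -9.
So A is strictly dominated and Row never plays it.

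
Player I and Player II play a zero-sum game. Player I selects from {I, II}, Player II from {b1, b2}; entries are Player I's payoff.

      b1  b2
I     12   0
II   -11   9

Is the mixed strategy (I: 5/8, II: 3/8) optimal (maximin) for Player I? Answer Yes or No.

Yes

Against b1 this mix gives (5/8)·12 + (3/8)·(-11) = 27/8.
Against b2 this mix gives (5/8)·0 + (3/8)·9 = 27/8.
All of Player II's active replies (b1, b2) yield 27/8, and no column does worse for Player I. The mix makes Player II indifferent and guarantees 27/8, so it is optimal.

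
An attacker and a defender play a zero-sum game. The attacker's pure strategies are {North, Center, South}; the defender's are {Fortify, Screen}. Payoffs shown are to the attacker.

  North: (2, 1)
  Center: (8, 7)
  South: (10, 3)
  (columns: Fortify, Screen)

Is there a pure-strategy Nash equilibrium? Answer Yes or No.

Yes

Row minima: North → 1, Center → 7, South → 3; maximin = 7.
Column maxima: Fortify → 10, Screen → 7; minimax = 7.
maximin = minimax = 7, so a saddle point exists.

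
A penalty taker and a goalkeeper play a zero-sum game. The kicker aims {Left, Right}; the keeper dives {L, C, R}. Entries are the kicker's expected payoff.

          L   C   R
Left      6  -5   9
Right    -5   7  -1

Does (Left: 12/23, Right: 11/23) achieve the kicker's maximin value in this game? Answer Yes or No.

Yes

Against L this mix gives (12/23)·6 + (11/23)·(-5) = 17/23.
Against C this mix gives (12/23)·(-5) + (11/23)·7 = 17/23.
Against R this mix gives (12/23)·9 + (11/23)·(-1) = 97/23.
All of the keeper's active replies (L, C) yield 17/23, and no column does worse for the kicker. The mix makes the keeper indifferent and guarantees 17/23, so it is optimal.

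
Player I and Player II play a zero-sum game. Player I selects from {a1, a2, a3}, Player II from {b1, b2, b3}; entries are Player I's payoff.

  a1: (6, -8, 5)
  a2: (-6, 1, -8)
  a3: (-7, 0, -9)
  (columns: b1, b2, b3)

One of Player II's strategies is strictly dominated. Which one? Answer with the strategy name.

b1

b3 holds Player I's payoff strictly below b1 in every row: 5 < 6, -8 < -6, -9 < -7.
So b1 is strictly dominated for Player II.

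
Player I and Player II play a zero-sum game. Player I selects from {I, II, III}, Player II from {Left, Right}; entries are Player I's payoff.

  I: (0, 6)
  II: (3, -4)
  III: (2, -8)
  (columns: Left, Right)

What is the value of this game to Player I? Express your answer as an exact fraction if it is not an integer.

18/13

Row minima: I → 0, II → -4, III → -8; maximin = 0.
Column maxima: Left → 3, Right → 6; minimax = 3.
0 ≠ 3, so there is no saddle point; optimal play is mixed.
III is strictly dominated by II, so Player I never plays it.
On the remaining 2×2 (I, II vs Left, Right):
Let Player I play I with probability p. Expected payoff against Left: 0p + 3(1−p) = −3p + 3; against Right: 6p + (-4)(1−p) = 10p − 4.
Setting these equal: −3p + 3 = 10p − 4 ⇒ −13p = -7 ⇒ p = 7/13, and the value is (-3)·(7/13) + 3 = 18/13.
For Player II: with q = P(Left), equating I's and II's payoffs gives −6q + 6 = 7q − 4 ⇒ q = 10/13.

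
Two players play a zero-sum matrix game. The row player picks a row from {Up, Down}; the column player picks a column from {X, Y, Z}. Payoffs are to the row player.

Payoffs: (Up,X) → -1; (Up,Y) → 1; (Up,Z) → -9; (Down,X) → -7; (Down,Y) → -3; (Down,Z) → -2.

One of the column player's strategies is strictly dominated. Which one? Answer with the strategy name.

Y

X holds the row player's payoff strictly below Y in every row: -1 < 1, -7 < -3.
So Y is strictly dominated for the column player.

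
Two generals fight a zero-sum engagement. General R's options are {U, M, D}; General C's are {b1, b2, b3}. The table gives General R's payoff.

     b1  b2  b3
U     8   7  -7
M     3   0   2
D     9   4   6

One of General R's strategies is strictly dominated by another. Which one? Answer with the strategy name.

D gives a strictly higher payoff than M against every column: 9 > 3, 4 > 0, 6 > 2.
So M is strictly dominated and General R never plays it.

M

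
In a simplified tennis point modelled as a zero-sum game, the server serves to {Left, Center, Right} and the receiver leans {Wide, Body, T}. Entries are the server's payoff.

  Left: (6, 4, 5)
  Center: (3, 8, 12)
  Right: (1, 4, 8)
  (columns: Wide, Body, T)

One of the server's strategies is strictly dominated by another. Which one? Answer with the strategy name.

Right

Center gives a strictly higher payoff than Right against every column: 3 > 1, 8 > 4, 12 > 8.
So Right is strictly dominated and the server never plays it.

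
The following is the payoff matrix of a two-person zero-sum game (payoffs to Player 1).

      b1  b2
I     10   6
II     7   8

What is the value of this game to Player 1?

38/5

Row minima: I → 6, II → 7; maximin = 7.
Column maxima: b1 → 10, b2 → 8; minimax = 8.
7 ≠ 8, so there is no saddle point; optimal play is mixed.
Let Player 1 play I with probability p. Expected payoff against b1: 10p + 7(1−p) = 3p + 7; against b2: 6p + 8(1−p) = −2p + 8.
Setting these equal: 3p + 7 = −2p + 8 ⇒ 5p = 1 ⇒ p = 1/5, and the value is (3)·(1/5) + 7 = 38/5.
For Player 2: with q = P(b1), equating I's and II's payoffs gives 4q + 6 = −q + 8 ⇒ q = 2/5.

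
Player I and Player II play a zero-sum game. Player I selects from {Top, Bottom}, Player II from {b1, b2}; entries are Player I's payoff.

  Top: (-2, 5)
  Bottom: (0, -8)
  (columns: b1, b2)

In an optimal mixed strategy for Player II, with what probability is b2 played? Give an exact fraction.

2/15

Row minima: Top → -2, Bottom → -8; maximin = -2.
Column maxima: b1 → 0, b2 → 5; minimax = 0.
-2 ≠ 0, so there is no saddle point; optimal play is mixed.
Let Player I play Top with probability p. Expected payoff against b1: (-2)p + 0(1−p) = −2p; against b2: 5p + (-8)(1−p) = 13p − 8.
Setting these equal: −2p = 13p − 8 ⇒ −15p = -8 ⇒ p = 8/15, and the value is (-2)·(8/15) = -16/15.
For Player II: with q = P(b1), equating Top's and Bottom's payoffs gives −7q + 5 = 8q − 8 ⇒ q = 13/15.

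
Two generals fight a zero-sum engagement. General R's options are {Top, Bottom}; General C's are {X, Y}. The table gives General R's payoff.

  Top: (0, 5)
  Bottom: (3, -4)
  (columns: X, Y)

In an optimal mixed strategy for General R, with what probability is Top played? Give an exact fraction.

7/12

Row minima: Top → 0, Bottom → -4; maximin = 0.
Column maxima: X → 3, Y → 5; minimax = 3.
0 ≠ 3, so there is no saddle point; optimal play is mixed.
Let General R play Top with probability p. Expected payoff against X: 0p + 3(1−p) = −3p + 3; against Y: 5p + (-4)(1−p) = 9p − 4.
Setting these equal: −3p + 3 = 9p − 4 ⇒ −12p = -7 ⇒ p = 7/12, and the value is (-3)·(7/12) + 3 = 5/4.
For General C: with q = P(X), equating Top's and Bottom's payoffs gives −5q + 5 = 7q − 4 ⇒ q = 3/4.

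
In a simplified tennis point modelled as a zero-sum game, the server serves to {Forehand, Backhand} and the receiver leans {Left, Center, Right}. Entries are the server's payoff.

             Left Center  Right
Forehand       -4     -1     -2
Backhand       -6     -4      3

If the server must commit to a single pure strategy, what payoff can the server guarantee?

-4

Row minima: Forehand → -4, Backhand → -6.
The best of these is -4.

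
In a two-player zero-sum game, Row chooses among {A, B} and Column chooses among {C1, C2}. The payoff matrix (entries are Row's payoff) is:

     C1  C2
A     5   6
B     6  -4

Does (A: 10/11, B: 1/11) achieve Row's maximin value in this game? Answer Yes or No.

Against C1 this mix gives (10/11)·5 + (1/11)·6 = 56/11.
Against C2 this mix gives (10/11)·6 + (1/11)·(-4) = 56/11.
All of Column's active replies (C1, C2) yield 56/11, and no column does worse for Row. The mix makes Column indifferent and guarantees 56/11, so it is optimal.

Yes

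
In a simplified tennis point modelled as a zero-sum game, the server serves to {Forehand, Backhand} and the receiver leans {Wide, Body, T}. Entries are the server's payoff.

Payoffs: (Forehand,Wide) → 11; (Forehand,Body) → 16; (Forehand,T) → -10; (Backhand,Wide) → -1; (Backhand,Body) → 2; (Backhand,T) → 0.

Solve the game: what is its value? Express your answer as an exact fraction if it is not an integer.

-5/11

Row minima: Forehand → -10, Backhand → -1; maximin = -1.
Column maxima: Wide → 11, Body → 16, T → 0; minimax = 0.
-1 ≠ 0, so there is no saddle point; optimal play is mixed.
Body is strictly dominated by Wide (it gives the server strictly more in every row), so the receiver never plays it.
On the remaining 2×2 (Forehand, Backhand vs Wide, T):
Let the server play Forehand with probability p. Expected payoff against Wide: 11p + (-1)(1−p) = 12p − 1; against T: (-10)p + 0(1−p) = −10p.
Setting these equal: 12p − 1 = −10p ⇒ 22p = 1 ⇒ p = 1/22, and the value is (12)·(1/22) − 1 = -5/11.
For the receiver: with q = P(Wide), equating Forehand's and Backhand's payoffs gives 21q − 10 = −q ⇒ q = 5/11.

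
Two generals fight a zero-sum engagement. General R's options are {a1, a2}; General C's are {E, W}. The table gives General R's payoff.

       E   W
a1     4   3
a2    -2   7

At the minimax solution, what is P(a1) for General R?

9/10

Row minima: a1 → 3, a2 → -2; maximin = 3.
Column maxima: E → 4, W → 7; minimax = 4.
3 ≠ 4, so there is no saddle point; optimal play is mixed.
Let General R play a1 with probability p. Expected payoff against E: 4p + (-2)(1−p) = 6p − 2; against W: 3p + 7(1−p) = −4p + 7.
Setting these equal: 6p − 2 = −4p + 7 ⇒ 10p = 9 ⇒ p = 9/10, and the value is (6)·(9/10) − 2 = 17/5.
For General C: with q = P(E), equating a1's and a2's payoffs gives q + 3 = −9q + 7 ⇒ q = 2/5.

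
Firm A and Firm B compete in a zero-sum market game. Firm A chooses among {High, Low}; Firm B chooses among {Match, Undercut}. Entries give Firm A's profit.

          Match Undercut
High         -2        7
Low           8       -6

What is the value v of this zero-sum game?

Row minima: High → -2, Low → -6; maximin = -2.
Column maxima: Match → 8, Undercut → 7; minimax = 7.
-2 ≠ 7, so there is no saddle point; optimal play is mixed.
Let Firm A play High with probability p. Expected payoff against Match: (-2)p + 8(1−p) = −10p + 8; against Undercut: 7p + (-6)(1−p) = 13p − 6.
Setting these equal: −10p + 8 = 13p − 6 ⇒ −23p = -14 ⇒ p = 14/23, and the value is (-10)·(14/23) + 8 = 44/23.
For Firm B: with q = P(Match), equating High's and Low's payoffs gives −9q + 7 = 14q − 6 ⇒ q = 13/23.

44/23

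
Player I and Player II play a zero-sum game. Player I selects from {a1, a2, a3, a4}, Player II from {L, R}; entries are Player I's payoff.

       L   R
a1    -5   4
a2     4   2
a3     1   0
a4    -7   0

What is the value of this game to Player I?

26/11

Row minima: a1 → -5, a2 → 2, a3 → 0, a4 → -7; maximin = 2.
Column maxima: L → 4, R → 4; minimax = 4.
2 ≠ 4, so there is no saddle point; optimal play is mixed.
a3 is strictly dominated by a2, so Player I never plays it.
a4 is strictly dominated by a1, so Player I never plays it.
On the remaining 2×2 (a1, a2 vs L, R):
Let Player I play a1 with probability p. Expected payoff against L: (-5)p + 4(1−p) = −9p + 4; against R: 4p + 2(1−p) = 2p + 2.
Setting these equal: −9p + 4 = 2p + 2 ⇒ −11p = -2 ⇒ p = 2/11, and the value is (-9)·(2/11) + 4 = 26/11.
For Player II: with q = P(L), equating a1's and a2's payoffs gives −9q + 4 = 2q + 2 ⇒ q = 2/11.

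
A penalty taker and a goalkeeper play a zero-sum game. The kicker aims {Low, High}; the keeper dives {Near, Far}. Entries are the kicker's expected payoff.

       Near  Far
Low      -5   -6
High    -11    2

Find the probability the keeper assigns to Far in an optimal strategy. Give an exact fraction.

Row minima: Low → -6, High → -11; maximin = -6.
Column maxima: Near → -5, Far → 2; minimax = -5.
-6 ≠ -5, so there is no saddle point; optimal play is mixed.
Let the kicker play Low with probability p. Expected payoff against Near: (-5)p + (-11)(1−p) = 6p − 11; against Far: (-6)p + 2(1−p) = −8p + 2.
Setting these equal: 6p − 11 = −8p + 2 ⇒ 14p = 13 ⇒ p = 13/14, and the value is (6)·(13/14) − 11 = -38/7.
For the keeper: with q = P(Near), equating Low's and High's payoffs gives q − 6 = −13q + 2 ⇒ q = 4/7.

3/7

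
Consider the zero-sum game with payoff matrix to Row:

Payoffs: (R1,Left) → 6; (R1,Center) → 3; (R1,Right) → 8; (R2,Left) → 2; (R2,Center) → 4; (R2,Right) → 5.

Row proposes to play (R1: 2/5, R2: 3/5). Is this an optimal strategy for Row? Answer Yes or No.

Yes

Against Left this mix gives (2/5)·6 + (3/5)·2 = 18/5.
Against Center this mix gives (2/5)·3 + (3/5)·4 = 18/5.
Against Right this mix gives (2/5)·8 + (3/5)·5 = 31/5.
All of Column's active replies (Left, Center) yield 18/5, and no column does worse for Row. The mix makes Column indifferent and guarantees 18/5, so it is optimal.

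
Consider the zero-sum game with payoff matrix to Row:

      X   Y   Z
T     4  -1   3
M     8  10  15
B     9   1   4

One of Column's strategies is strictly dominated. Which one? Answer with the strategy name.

Z

Y holds Row's payoff strictly below Z in every row: -1 < 3, 10 < 15, 1 < 4.
So Z is strictly dominated for Column.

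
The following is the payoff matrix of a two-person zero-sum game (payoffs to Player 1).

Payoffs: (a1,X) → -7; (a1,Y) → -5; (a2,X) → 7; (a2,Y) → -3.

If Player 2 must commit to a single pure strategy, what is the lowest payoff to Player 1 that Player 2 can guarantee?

Column maxima: X → 7, Y → -3.
The smallest of these is -3.

-3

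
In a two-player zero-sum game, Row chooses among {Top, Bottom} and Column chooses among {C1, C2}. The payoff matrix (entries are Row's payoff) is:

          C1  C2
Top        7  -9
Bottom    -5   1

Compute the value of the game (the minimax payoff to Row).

Row minima: Top → -9, Bottom → -5; maximin = -5.
Column maxima: C1 → 7, C2 → 1; minimax = 1.
-5 ≠ 1, so there is no saddle point; optimal play is mixed.
Let Row play Top with probability p. Expected payoff against C1: 7p + (-5)(1−p) = 12p − 5; against C2: (-9)p + 1(1−p) = −10p + 1.
Setting these equal: 12p − 5 = −10p + 1 ⇒ 22p = 6 ⇒ p = 3/11, and the value is (12)·(3/11) − 5 = -19/11.
For Column: with q = P(C1), equating Top's and Bottom's payoffs gives 16q − 9 = −6q + 1 ⇒ q = 5/11.

-19/11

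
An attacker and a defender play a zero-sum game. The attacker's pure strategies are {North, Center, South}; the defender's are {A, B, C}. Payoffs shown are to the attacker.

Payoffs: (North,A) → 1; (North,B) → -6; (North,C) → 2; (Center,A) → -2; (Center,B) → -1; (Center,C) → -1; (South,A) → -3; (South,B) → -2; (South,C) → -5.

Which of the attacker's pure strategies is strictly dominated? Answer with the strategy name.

South

Center gives a strictly higher payoff than South against every column: -2 > -3, -1 > -2, -1 > -5.
So South is strictly dominated and the attacker never plays it.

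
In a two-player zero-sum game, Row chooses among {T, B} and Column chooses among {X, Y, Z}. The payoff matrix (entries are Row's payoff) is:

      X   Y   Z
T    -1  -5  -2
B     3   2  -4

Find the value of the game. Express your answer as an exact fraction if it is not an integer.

Row minima: T → -5, B → -4; maximin = -4.
Column maxima: X → 3, Y → 2, Z → -2; minimax = -2.
-4 ≠ -2, so there is no saddle point; optimal play is mixed.
X is strictly dominated by Y (it gives Row strictly more in every row), so Column never plays it.
On the remaining 2×2 (T, B vs Y, Z):
Let Row play T with probability p. Expected payoff against Y: (-5)p + 2(1−p) = −7p + 2; against Z: (-2)p + (-4)(1−p) = 2p − 4.
Setting these equal: −7p + 2 = 2p − 4 ⇒ −9p = -6 ⇒ p = 2/3, and the value is (-7)·(2/3) + 2 = -8/3.
For Column: with q = P(Y), equating T's and B's payoffs gives −3q − 2 = 6q − 4 ⇒ q = 2/9.

-8/3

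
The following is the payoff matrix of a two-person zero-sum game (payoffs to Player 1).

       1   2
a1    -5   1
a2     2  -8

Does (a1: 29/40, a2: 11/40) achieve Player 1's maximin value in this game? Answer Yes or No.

Against 1 this mix gives (29/40)·(-5) + (11/40)·2 = -123/40.
Against 2 this mix gives (29/40)·1 + (11/40)·(-8) = -59/40.
Player 2 will play 1, holding Player 1 to -123/40. Shifting weight toward the row that does better against 1 would raise this floor (the equalizing mix achieves -19/8 against both 1 and 2), so the proposed strategy is not optimal.

No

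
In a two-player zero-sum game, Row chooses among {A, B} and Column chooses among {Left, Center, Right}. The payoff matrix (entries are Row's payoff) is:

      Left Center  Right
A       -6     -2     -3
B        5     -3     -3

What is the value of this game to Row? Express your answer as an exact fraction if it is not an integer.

Row minima: A → -6, B → -3; maximin = -3.
Column maxima: Left → 5, Center → -2, Right → -3; minimax = -3.
Since maximin = minimax = -3, there is a saddle point and the value is -3.

-3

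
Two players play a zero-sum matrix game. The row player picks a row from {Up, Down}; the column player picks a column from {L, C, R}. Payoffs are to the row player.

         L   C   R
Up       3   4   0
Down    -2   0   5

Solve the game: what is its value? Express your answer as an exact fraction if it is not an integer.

3/2

Row minima: Up → 0, Down → -2; maximin = 0.
Column maxima: L → 3, C → 4, R → 5; minimax = 3.
0 ≠ 3, so there is no saddle point; optimal play is mixed.
C is strictly dominated by L (it gives the row player strictly more in every row), so the column player never plays it.
On the remaining 2×2 (Up, Down vs L, R):
Let the row player play Up with probability p. Expected payoff against L: 3p + (-2)(1−p) = 5p − 2; against R: 0p + 5(1−p) = −5p + 5.
Setting these equal: 5p − 2 = −5p + 5 ⇒ 10p = 7 ⇒ p = 7/10, and the value is (5)·(7/10) − 2 = 3/2.
For the column player: with q = P(L), equating Up's and Down's payoffs gives 3q = −7q + 5 ⇒ q = 1/2.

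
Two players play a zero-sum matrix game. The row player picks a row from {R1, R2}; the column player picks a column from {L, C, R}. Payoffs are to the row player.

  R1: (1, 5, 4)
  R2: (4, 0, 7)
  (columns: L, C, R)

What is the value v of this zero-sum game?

5/2

Row minima: R1 → 1, R2 → 0; maximin = 1.
Column maxima: L → 4, C → 5, R → 7; minimax = 4.
1 ≠ 4, so there is no saddle point; optimal play is mixed.
R is strictly dominated by L (it gives the row player strictly more in every row), so the column player never plays it.
On the remaining 2×2 (R1, R2 vs L, C):
Let the row player play R1 with probability p. Expected payoff against L: 1p + 4(1−p) = −3p + 4; against C: 5p + 0(1−p) = 5p.
Setting these equal: −3p + 4 = 5p ⇒ −8p = -4 ⇒ p = 1/2, and the value is (-3)·(1/2) + 4 = 5/2.
For the column player: with q = P(L), equating R1's and R2's payoffs gives −4q + 5 = 4q ⇒ q = 5/8.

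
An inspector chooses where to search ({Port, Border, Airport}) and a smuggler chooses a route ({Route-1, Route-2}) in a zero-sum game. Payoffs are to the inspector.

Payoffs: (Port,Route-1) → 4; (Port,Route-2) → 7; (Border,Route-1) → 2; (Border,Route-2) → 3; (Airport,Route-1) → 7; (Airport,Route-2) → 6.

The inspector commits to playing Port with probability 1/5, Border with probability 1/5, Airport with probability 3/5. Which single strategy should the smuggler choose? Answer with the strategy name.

Route-1

If the smuggler plays Route-1, the inspector's expected payoff is (1/5)·4 + (1/5)·2 + (3/5)·7 = 27/5.
If the smuggler plays Route-2, the inspector's expected payoff is (1/5)·7 + (1/5)·3 + (3/5)·6 = 28/5.
The smuggler minimizes the inspector's payoff; the smallest is 27/5, so the best response is Route-1.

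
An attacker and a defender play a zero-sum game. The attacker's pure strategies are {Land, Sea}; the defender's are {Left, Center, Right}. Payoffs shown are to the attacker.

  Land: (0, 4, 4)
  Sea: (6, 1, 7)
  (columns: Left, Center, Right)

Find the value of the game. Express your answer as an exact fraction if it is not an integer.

Row minima: Land → 0, Sea → 1; maximin = 1.
Column maxima: Left → 6, Center → 4, Right → 7; minimax = 4.
1 ≠ 4, so there is no saddle point; optimal play is mixed.
Right is strictly dominated by Left (it gives the attacker strictly more in every row), so the defender never plays it.
On the remaining 2×2 (Land, Sea vs Left, Center):
Let the attacker play Land with probability p. Expected payoff against Left: 0p + 6(1−p) = −6p + 6; against Center: 4p + 1(1−p) = 3p + 1.
Setting these equal: −6p + 6 = 3p + 1 ⇒ −9p = -5 ⇒ p = 5/9, and the value is (-6)·(5/9) + 6 = 8/3.
For the defender: with q = P(Left), equating Land's and Sea's payoffs gives −4q + 4 = 5q + 1 ⇒ q = 1/3.

8/3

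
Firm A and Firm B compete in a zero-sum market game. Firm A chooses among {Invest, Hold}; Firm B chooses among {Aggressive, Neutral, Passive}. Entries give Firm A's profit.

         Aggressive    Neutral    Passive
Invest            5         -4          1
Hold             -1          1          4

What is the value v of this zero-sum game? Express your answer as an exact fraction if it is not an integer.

1/11

Row minima: Invest → -4, Hold → -1; maximin = -1.
Column maxima: Aggressive → 5, Neutral → 1, Passive → 4; minimax = 1.
-1 ≠ 1, so there is no saddle point; optimal play is mixed.
Passive is strictly dominated by Neutral (it gives Firm A strictly more in every row), so Firm B never plays it.
On the remaining 2×2 (Invest, Hold vs Aggressive, Neutral):
Let Firm A play Invest with probability p. Expected payoff against Aggressive: 5p + (-1)(1−p) = 6p − 1; against Neutral: (-4)p + 1(1−p) = −5p + 1.
Setting these equal: 6p − 1 = −5p + 1 ⇒ 11p = 2 ⇒ p = 2/11, and the value is (6)·(2/11) − 1 = 1/11.
For Firm B: with q = P(Aggressive), equating Invest's and Hold's payoffs gives 9q − 4 = −2q + 1 ⇒ q = 5/11.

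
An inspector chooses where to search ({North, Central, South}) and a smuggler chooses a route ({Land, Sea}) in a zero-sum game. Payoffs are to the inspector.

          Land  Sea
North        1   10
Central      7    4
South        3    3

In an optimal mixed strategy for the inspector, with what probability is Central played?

3/4

Row minima: North → 1, Central → 4, South → 3; maximin = 4.
Column maxima: Land → 7, Sea → 10; minimax = 7.
4 ≠ 7, so there is no saddle point; optimal play is mixed.
South is strictly dominated by Central, so the inspector never plays it.
On the remaining 2×2 (North, Central vs Land, Sea):
Let the inspector play North with probability p. Expected payoff against Land: 1p + 7(1−p) = −6p + 7; against Sea: 10p + 4(1−p) = 6p + 4.
Setting these equal: −6p + 7 = 6p + 4 ⇒ −12p = -3 ⇒ p = 1/4, and the value is (-6)·(1/4) + 7 = 11/2.
For the smuggler: with q = P(Land), equating North's and Central's payoffs gives −9q + 10 = 3q + 4 ⇒ q = 1/2.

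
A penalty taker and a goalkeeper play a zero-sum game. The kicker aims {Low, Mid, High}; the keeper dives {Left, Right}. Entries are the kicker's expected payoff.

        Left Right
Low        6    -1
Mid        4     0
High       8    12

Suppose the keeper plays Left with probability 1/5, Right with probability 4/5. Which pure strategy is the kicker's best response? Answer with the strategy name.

Expected payoff of Low: (1/5)·6 + (4/5)·(-1) = 2/5.
Expected payoff of Mid: (1/5)·4 + (4/5)·0 = 4/5.
Expected payoff of High: (1/5)·8 + (4/5)·12 = 56/5.
The largest is 56/5, so the kicker's best response is High.

High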